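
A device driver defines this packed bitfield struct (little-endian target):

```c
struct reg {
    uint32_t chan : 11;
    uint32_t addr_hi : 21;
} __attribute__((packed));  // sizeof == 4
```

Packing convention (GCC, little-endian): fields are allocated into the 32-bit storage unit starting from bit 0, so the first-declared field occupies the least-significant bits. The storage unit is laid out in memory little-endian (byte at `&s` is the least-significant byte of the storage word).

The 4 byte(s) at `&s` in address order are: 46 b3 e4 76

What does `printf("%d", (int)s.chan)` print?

838

[0]=0x46 [1]=0xb3 [2]=0xe4 [3]=0x76 (little-endian) → word 0x76e4b346
chan:11 @ bit 0 → (0x76e4b346>>0)&0x7ff = 0x346  ←
addr_hi:21 @ bit 11 → (0x76e4b346>>11)&0x1fffff = 0xedc96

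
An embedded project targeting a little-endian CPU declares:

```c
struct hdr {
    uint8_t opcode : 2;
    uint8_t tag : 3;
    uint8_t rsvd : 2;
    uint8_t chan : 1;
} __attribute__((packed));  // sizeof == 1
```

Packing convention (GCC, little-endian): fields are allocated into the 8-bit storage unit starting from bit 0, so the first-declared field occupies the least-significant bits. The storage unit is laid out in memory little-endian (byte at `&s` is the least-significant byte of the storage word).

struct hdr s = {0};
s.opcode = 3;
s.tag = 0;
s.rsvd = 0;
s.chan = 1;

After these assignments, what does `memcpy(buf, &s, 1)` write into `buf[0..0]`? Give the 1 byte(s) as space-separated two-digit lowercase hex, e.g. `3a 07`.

83

opcode (2b) val=3 bits=0x3 at bit 0: 0x03
tag (3b) val=0 bits=0x0 at bit 2: 0x03
rsvd (2b) val=0 bits=0x0 at bit 5: 0x03
chan (1b) val=1 bits=0x1 at bit 7: 0x83
word = 0x83 → little-endian bytes:
  [0]=0x83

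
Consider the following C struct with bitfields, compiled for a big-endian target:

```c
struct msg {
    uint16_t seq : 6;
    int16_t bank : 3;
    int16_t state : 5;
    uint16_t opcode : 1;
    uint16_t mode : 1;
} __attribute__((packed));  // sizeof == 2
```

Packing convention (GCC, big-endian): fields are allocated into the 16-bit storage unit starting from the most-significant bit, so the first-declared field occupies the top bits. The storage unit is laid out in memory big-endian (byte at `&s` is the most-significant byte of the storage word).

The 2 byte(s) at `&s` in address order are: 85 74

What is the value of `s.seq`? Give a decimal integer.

33

[0]=0x85 [1]=0x74 (big-endian) → word 0x8574
seq [10+:6] = (word>>10) & 0x3f = 33  ←
bank [7+:3] = (word>>7) & 0x7 = 2
state [2+:5] = (word>>2) & 0x1f = 29
opcode [1+:1] = (word>>1) & 0x1 = 0
mode [0+:1] = (word>>0) & 0x1 = 0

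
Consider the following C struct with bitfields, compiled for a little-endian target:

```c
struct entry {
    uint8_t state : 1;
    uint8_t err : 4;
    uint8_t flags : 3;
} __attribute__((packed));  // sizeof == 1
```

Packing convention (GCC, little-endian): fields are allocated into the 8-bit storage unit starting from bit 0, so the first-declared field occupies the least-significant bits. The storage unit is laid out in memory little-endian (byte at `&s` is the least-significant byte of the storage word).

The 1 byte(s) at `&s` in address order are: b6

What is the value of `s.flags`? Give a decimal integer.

[0]=0xb6 (little-endian) → word 0xb6
state:1 @ bit 0 → (0xb6>>0)&0x1 = 0x0
err:4 @ bit 1 → (0xb6>>1)&0xf = 0xb
flags:3 @ bit 5 → (0xb6>>5)&0x7 = 0x5  ←

5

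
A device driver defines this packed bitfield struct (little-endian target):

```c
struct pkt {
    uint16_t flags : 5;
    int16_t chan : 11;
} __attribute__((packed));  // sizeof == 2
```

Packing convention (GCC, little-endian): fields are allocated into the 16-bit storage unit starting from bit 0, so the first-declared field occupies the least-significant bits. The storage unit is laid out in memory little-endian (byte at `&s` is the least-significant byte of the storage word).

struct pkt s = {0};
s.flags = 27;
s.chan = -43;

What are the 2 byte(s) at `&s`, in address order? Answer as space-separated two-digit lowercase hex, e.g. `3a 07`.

flags:5 = 27 → 0x1b << 0 → word 0x001b
chan:11 = -43 → 0x7d5 << 5 → word 0xfabb
word = 0xfabb → little-endian bytes:
  [0]=0xbb  [1]=0xfa

bb fa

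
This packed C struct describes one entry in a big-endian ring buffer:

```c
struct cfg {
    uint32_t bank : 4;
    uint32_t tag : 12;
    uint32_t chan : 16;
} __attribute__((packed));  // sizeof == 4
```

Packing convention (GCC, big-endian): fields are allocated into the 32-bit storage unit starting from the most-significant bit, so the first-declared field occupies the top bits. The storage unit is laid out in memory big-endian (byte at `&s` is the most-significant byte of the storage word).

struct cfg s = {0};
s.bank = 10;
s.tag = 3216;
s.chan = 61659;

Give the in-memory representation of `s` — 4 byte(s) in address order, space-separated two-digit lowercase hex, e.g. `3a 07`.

bank (4b) val=10 bits=0xa at bit 28: 0xa0000000
tag (12b) val=3216 bits=0xc90 at bit 16: 0xac900000
chan (16b) val=61659 bits=0xf0db at bit 0: 0xac90f0db
word = 0xac90f0db → big-endian bytes:
  [0]=0xac  [1]=0x90  [2]=0xf0  [3]=0xdb

ac 90 f0 db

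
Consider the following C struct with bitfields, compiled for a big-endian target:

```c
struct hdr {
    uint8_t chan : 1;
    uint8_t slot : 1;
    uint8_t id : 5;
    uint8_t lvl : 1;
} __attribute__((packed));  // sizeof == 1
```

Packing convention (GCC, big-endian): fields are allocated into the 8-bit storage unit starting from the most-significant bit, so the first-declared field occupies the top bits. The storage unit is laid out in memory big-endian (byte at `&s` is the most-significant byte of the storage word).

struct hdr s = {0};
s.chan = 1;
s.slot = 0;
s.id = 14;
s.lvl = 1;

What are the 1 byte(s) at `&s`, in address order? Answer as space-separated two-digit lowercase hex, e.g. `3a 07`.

chan:1 = 1 → 0x1 << 7 → word 0x80
slot:1 = 0 → 0x0 << 6 → word 0x80
id:5 = 14 → 0xe << 1 → word 0x9c
lvl:1 = 1 → 0x1 << 0 → word 0x9d
word = 0x9d → big-endian bytes:
  [0]=0x9d

9d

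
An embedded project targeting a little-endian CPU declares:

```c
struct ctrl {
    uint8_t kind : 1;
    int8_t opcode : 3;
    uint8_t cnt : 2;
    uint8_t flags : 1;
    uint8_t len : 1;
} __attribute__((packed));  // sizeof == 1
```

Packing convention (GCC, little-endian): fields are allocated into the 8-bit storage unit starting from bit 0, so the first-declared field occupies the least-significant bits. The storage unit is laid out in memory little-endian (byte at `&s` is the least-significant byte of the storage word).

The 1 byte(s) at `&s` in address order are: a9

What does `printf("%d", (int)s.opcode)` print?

-4

[0]=0xa9 (little-endian) → word 0xa9
kind:1 @ bit 0 → (0xa9>>0)&0x1 = 0x1
opcode:3 @ bit 1 → (0xa9>>1)&0x7 = 0x4  ←
cnt:2 @ bit 4 → (0xa9>>4)&0x3 = 0x2
flags:1 @ bit 6 → (0xa9>>6)&0x1 = 0x0
len:1 @ bit 7 → (0xa9>>7)&0x1 = 0x1
opcode signed 3b, MSB=1: 4 - 8 = -4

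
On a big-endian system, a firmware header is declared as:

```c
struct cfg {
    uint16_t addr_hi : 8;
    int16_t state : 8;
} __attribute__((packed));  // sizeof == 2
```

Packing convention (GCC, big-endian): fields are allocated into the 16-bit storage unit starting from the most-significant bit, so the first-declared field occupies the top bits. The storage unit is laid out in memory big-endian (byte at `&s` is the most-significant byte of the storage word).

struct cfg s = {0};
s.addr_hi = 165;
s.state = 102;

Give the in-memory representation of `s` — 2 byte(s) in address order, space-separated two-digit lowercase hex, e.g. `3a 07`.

a5 66

[8+:8] addr_hi=165 & 0xff = 0xa5; word=0xa500
[0+:8] state=102 & 0xff = 0x66; word=0xa566
word = 0xa566 → big-endian bytes:
  [0]=0xa5  [1]=0x66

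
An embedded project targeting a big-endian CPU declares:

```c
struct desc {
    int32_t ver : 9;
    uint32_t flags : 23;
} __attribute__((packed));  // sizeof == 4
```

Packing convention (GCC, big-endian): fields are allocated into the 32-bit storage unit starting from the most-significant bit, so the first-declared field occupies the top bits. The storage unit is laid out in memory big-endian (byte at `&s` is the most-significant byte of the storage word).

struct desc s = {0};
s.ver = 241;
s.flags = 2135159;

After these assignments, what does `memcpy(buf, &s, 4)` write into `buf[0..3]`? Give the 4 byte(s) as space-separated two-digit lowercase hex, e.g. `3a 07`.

78 a0 94 77

ver:9 = 241 → 0xf1 << 23 → word 0x78800000
flags:23 = 2135159 → 0x209477 << 0 → word 0x78a09477
word = 0x78a09477 → big-endian bytes:
  [0]=0x78  [1]=0xa0  [2]=0x94  [3]=0x77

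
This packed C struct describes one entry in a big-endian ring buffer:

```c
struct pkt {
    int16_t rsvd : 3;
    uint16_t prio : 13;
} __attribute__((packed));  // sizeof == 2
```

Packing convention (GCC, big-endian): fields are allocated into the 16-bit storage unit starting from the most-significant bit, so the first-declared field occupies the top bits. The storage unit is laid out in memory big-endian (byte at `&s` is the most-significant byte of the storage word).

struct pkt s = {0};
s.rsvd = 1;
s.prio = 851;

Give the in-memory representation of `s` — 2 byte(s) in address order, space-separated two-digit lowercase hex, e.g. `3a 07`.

[13+:3] rsvd=1 & 0x7 = 0x1; word=0x2000
[0+:13] prio=851 & 0x1fff = 0x353; word=0x2353
word = 0x2353 → big-endian bytes:
  [0]=0x23  [1]=0x53

23 53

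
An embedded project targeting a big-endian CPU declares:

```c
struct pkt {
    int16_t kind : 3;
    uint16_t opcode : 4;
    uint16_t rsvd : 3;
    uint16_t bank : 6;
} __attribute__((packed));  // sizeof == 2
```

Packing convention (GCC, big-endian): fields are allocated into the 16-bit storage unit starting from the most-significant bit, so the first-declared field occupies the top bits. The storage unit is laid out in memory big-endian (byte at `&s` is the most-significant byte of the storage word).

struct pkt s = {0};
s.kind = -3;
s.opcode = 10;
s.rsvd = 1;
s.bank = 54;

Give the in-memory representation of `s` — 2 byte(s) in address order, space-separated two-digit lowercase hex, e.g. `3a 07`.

kind (3b) val=-3 bits=0x5 at bit 13: 0xa000
opcode (4b) val=10 bits=0xa at bit 9: 0xb400
rsvd (3b) val=1 bits=0x1 at bit 6: 0xb440
bank (6b) val=54 bits=0x36 at bit 0: 0xb476
word = 0xb476 → big-endian bytes:
  [0]=0xb4  [1]=0x76

b4 76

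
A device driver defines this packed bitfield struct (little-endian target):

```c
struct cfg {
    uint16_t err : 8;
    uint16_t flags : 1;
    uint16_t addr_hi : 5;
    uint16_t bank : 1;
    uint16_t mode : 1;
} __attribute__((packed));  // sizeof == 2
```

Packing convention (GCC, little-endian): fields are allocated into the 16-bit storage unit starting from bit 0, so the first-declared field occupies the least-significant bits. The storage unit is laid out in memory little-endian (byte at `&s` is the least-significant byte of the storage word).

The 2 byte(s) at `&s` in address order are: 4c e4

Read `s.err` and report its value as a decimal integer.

[0]=0x4c [1]=0xe4 (little-endian) → word 0xe44c
err [0+:8] = (word>>0) & 0xff = 76  ←
flags [8+:1] = (word>>8) & 0x1 = 0
addr_hi [9+:5] = (word>>9) & 0x1f = 18
bank [14+:1] = (word>>14) & 0x1 = 1
mode [15+:1] = (word>>15) & 0x1 = 1

76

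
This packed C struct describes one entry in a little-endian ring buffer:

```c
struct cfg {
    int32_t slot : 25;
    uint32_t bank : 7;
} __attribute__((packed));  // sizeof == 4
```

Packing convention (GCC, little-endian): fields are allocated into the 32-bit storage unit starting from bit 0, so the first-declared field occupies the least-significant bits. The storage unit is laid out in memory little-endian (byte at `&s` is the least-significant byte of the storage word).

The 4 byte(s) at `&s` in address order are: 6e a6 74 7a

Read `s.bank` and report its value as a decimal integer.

61

[0]=0x6e [1]=0xa6 [2]=0x74 [3]=0x7a (little-endian) → word 0x7a74a66e
slot [0+:25] = (word>>0) & 0x1ffffff = 7644782
bank [25+:7] = (word>>25) & 0x7f = 61  ←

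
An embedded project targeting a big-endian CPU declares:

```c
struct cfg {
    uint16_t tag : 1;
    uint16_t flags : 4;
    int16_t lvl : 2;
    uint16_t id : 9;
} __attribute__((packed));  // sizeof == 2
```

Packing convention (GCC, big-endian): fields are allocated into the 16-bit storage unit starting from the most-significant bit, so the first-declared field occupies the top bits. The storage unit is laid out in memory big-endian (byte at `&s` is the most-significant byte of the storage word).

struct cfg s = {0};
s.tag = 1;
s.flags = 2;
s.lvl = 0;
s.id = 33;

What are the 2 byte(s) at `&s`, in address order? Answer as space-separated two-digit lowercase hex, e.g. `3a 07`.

90 21

tag:1 = 1 → 0x1 << 15 → word 0x8000
flags:4 = 2 → 0x2 << 11 → word 0x9000
lvl:2 = 0 → 0x0 << 9 → word 0x9000
id:9 = 33 → 0x21 << 0 → word 0x9021
word = 0x9021 → big-endian bytes:
  [0]=0x90  [1]=0x21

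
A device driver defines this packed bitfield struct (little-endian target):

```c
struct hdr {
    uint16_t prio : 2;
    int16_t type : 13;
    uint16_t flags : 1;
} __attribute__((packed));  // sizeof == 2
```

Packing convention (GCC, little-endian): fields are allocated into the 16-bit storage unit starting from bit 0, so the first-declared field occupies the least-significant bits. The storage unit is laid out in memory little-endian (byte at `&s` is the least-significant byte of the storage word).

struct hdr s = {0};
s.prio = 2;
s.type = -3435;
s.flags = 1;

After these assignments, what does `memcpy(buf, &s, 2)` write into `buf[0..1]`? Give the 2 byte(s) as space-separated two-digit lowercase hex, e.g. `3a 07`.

56 ca

prio (2b) val=2 bits=0x2 at bit 0: 0x0002
type (13b) val=-3435 bits=0x1295 at bit 2: 0x4a56
flags (1b) val=1 bits=0x1 at bit 15: 0xca56
word = 0xca56 → little-endian bytes:
  [0]=0x56  [1]=0xca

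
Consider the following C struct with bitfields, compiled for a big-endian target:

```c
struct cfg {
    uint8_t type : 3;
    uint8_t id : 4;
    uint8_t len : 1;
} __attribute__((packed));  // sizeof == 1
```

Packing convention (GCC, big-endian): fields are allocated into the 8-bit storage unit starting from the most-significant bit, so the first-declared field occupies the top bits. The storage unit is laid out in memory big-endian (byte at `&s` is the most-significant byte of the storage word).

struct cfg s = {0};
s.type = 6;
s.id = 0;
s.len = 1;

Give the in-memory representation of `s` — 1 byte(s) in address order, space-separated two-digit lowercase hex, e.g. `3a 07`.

[5+:3] type=6 & 0x7 = 0x6; word=0xc0
[1+:4] id=0 & 0xf = 0x0; word=0xc0
[0+:1] len=1 & 0x1 = 0x1; word=0xc1
word = 0xc1 → big-endian bytes:
  [0]=0xc1

c1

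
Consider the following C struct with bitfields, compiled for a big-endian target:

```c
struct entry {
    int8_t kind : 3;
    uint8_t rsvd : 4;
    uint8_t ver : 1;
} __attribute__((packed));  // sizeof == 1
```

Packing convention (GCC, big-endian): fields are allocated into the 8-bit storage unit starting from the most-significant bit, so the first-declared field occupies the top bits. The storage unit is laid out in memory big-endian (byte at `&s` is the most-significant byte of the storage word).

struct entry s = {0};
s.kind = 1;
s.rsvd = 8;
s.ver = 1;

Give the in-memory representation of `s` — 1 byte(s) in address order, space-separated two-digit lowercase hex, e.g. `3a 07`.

[5+:3] kind=1 & 0x7 = 0x1; word=0x20
[1+:4] rsvd=8 & 0xf = 0x8; word=0x30
[0+:1] ver=1 & 0x1 = 0x1; word=0x31
word = 0x31 → big-endian bytes:
  [0]=0x31

31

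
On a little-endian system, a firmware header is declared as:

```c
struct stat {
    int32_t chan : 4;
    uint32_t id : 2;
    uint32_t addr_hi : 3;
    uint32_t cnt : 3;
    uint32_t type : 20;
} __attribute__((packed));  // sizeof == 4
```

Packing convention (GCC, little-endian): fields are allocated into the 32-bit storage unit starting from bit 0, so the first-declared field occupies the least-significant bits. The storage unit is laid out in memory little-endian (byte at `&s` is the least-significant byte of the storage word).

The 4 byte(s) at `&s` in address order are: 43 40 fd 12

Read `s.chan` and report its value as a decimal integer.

3

[0]=0x43 [1]=0x40 [2]=0xfd [3]=0x12 (little-endian) → word 0x12fd4043
chan [0+:4] = (word>>0) & 0xf = 3  ←
id [4+:2] = (word>>4) & 0x3 = 0
addr_hi [6+:3] = (word>>6) & 0x7 = 1
cnt [9+:3] = (word>>9) & 0x7 = 0
type [12+:20] = (word>>12) & 0xfffff = 77780
chan signed 4b, MSB=0: value = 3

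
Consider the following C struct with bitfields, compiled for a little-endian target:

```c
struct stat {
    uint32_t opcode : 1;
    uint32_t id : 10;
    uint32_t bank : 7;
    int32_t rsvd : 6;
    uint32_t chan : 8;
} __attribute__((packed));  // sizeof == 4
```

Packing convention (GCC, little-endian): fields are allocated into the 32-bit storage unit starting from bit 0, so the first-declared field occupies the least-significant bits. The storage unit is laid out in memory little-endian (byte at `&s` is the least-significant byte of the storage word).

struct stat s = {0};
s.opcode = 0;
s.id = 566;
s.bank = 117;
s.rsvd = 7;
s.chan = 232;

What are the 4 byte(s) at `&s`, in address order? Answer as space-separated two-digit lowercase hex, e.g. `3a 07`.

6c ac 1f e8

opcode:1 = 0 → 0x0 << 0 → word 0x00000000
id:10 = 566 → 0x236 << 1 → word 0x0000046c
bank:7 = 117 → 0x75 << 11 → word 0x0003ac6c
rsvd:6 = 7 → 0x7 << 18 → word 0x001fac6c
chan:8 = 232 → 0xe8 << 24 → word 0xe81fac6c
word = 0xe81fac6c → little-endian bytes:
  [0]=0x6c  [1]=0xac  [2]=0x1f  [3]=0xe8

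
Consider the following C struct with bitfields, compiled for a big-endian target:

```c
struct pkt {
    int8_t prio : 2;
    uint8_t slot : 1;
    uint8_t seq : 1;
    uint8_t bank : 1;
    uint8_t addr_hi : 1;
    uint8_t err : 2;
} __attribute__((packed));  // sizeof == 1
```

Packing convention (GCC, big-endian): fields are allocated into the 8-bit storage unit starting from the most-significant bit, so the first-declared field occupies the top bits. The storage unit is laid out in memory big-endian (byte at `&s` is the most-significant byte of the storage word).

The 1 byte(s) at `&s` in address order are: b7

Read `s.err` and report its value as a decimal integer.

3

[0]=0xb7 (big-endian) → word 0xb7
prio [6+:2] = (word>>6) & 0x3 = 2
slot [5+:1] = (word>>5) & 0x1 = 1
seq [4+:1] = (word>>4) & 0x1 = 1
bank [3+:1] = (word>>3) & 0x1 = 0
addr_hi [2+:1] = (word>>2) & 0x1 = 1
err [0+:2] = (word>>0) & 0x3 = 3  ←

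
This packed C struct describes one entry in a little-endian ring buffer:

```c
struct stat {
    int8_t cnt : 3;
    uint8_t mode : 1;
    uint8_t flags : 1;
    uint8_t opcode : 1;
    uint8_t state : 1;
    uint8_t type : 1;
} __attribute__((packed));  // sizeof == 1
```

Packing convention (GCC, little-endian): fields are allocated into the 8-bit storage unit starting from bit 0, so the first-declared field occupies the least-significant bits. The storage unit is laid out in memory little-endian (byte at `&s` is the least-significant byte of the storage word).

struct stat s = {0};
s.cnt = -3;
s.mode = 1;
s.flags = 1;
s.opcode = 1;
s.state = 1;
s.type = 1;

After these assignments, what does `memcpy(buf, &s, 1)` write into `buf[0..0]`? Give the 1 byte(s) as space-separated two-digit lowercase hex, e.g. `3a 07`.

cnt:3 = -3 → 0x5 << 0 → word 0x05
mode:1 = 1 → 0x1 << 3 → word 0x0d
flags:1 = 1 → 0x1 << 4 → word 0x1d
opcode:1 = 1 → 0x1 << 5 → word 0x3d
state:1 = 1 → 0x1 << 6 → word 0x7d
type:1 = 1 → 0x1 << 7 → word 0xfd
word = 0xfd → little-endian bytes:
  [0]=0xfd

fd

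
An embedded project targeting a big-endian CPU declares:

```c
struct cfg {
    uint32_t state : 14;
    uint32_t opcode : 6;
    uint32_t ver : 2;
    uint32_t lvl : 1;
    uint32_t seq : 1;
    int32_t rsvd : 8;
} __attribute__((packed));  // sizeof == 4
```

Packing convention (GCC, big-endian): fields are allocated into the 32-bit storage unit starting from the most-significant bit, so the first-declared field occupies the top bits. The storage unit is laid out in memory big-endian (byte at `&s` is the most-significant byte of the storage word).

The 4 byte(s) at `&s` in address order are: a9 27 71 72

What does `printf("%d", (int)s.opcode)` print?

[0]=0xa9 [1]=0x27 [2]=0x71 [3]=0x72 (big-endian) → word 0xa9277172
state [18+:14] = (word>>18) & 0x3fff = 10825
opcode [12+:6] = (word>>12) & 0x3f = 55  ←
ver [10+:2] = (word>>10) & 0x3 = 0
lvl [9+:1] = (word>>9) & 0x1 = 0
seq [8+:1] = (word>>8) & 0x1 = 1
rsvd [0+:8] = (word>>0) & 0xff = 114

55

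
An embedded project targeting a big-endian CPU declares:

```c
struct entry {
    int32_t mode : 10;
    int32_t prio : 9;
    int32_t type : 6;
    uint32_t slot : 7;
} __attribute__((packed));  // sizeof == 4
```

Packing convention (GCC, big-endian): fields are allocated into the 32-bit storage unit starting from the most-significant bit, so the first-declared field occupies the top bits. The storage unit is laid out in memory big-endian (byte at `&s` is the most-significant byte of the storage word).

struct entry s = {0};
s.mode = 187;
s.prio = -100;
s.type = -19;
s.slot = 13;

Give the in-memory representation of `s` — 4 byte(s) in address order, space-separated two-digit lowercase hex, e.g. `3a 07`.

2e f3 96 8d

mode (10b) val=187 bits=0xbb at bit 22: 0x2ec00000
prio (9b) val=-100 bits=0x19c at bit 13: 0x2ef38000
type (6b) val=-19 bits=0x2d at bit 7: 0x2ef39680
slot (7b) val=13 bits=0xd at bit 0: 0x2ef3968d
word = 0x2ef3968d → big-endian bytes:
  [0]=0x2e  [1]=0xf3  [2]=0x96  [3]=0x8d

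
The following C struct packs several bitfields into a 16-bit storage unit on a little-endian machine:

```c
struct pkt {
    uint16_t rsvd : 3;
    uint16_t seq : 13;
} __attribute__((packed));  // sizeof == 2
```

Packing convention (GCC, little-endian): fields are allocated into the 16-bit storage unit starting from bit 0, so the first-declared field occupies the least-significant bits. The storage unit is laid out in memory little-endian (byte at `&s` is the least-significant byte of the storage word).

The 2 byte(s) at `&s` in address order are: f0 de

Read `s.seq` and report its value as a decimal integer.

[0]=0xf0 [1]=0xde (little-endian) → word 0xdef0
rsvd [0+:3] = (word>>0) & 0x7 = 0
seq [3+:13] = (word>>3) & 0x1fff = 7134  ←

7134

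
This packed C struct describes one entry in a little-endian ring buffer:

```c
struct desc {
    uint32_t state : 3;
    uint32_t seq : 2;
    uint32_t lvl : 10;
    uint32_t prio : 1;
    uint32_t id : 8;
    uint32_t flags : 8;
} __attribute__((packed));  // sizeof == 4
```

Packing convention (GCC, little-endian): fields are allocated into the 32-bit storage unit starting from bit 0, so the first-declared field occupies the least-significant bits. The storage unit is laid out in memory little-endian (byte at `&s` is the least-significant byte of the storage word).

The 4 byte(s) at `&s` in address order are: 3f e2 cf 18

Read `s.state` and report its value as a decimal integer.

[0]=0x3f [1]=0xe2 [2]=0xcf [3]=0x18 (little-endian) → word 0x18cfe23f
state:3 @ bit 0 → (0x18cfe23f>>0)&0x7 = 0x7  ←
seq:2 @ bit 3 → (0x18cfe23f>>3)&0x3 = 0x3
lvl:10 @ bit 5 → (0x18cfe23f>>5)&0x3ff = 0x311
prio:1 @ bit 15 → (0x18cfe23f>>15)&0x1 = 0x1
id:8 @ bit 16 → (0x18cfe23f>>16)&0xff = 0xcf
flags:8 @ bit 24 → (0x18cfe23f>>24)&0xff = 0x18

7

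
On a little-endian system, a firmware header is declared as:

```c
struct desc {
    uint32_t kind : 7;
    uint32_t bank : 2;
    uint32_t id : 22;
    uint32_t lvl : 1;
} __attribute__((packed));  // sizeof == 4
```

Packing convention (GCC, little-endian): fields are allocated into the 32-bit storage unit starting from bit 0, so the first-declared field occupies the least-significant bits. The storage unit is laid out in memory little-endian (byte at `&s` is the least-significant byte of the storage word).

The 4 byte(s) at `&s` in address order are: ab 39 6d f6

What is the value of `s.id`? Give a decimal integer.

[0]=0xab [1]=0x39 [2]=0x6d [3]=0xf6 (little-endian) → word 0xf66d39ab
kind [0+:7] = (word>>0) & 0x7f = 43
bank [7+:2] = (word>>7) & 0x3 = 3
id [9+:22] = (word>>9) & 0x3fffff = 3880604  ←
lvl [31+:1] = (word>>31) & 0x1 = 1

3880604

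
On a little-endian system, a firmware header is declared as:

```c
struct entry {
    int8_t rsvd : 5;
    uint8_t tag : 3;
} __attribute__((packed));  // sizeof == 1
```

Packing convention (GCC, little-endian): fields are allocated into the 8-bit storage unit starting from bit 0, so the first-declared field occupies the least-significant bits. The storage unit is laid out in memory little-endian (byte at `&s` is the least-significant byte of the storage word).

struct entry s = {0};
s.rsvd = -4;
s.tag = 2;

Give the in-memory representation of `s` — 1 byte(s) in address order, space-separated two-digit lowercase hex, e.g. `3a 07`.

5c

[0+:5] rsvd=-4 & 0x1f = 0x1c; word=0x1c
[5+:3] tag=2 & 0x7 = 0x2; word=0x5c
word = 0x5c → little-endian bytes:
  [0]=0x5c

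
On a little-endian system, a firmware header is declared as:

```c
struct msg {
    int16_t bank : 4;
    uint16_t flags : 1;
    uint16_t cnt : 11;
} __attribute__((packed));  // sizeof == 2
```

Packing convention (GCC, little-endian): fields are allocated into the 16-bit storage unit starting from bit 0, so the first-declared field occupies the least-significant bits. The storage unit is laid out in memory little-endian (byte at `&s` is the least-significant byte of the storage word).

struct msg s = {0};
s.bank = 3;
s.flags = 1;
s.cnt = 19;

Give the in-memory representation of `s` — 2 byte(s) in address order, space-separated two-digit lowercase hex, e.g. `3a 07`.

73 02

bank:4 = 3 → 0x3 << 0 → word 0x0003
flags:1 = 1 → 0x1 << 4 → word 0x0013
cnt:11 = 19 → 0x13 << 5 → word 0x0273
word = 0x0273 → little-endian bytes:
  [0]=0x73  [1]=0x02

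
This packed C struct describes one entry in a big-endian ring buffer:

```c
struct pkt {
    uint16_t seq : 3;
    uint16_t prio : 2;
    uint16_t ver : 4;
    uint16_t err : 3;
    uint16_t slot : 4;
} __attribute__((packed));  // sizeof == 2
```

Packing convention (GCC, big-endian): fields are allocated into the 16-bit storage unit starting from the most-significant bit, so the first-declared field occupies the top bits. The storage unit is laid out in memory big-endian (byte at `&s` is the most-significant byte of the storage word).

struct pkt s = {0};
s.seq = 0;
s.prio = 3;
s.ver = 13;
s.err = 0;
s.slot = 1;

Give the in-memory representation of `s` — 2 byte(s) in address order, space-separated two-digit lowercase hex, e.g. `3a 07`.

seq (3b) val=0 bits=0x0 at bit 13: 0x0000
prio (2b) val=3 bits=0x3 at bit 11: 0x1800
ver (4b) val=13 bits=0xd at bit 7: 0x1e80
err (3b) val=0 bits=0x0 at bit 4: 0x1e80
slot (4b) val=1 bits=0x1 at bit 0: 0x1e81
word = 0x1e81 → big-endian bytes:
  [0]=0x1e  [1]=0x81

1e 81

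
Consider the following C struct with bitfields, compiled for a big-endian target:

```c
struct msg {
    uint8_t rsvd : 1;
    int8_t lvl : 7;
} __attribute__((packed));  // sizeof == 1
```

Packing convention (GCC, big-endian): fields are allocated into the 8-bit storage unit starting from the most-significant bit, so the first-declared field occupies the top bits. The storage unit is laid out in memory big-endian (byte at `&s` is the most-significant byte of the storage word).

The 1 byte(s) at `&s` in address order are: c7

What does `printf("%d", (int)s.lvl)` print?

-57

[0]=0xc7 (big-endian) → word 0xc7
rsvd:1 @ bit 7 → (0xc7>>7)&0x1 = 0x1
lvl:7 @ bit 0 → (0xc7>>0)&0x7f = 0x47  ←
lvl signed 7b, MSB=1: 71 - 128 = -57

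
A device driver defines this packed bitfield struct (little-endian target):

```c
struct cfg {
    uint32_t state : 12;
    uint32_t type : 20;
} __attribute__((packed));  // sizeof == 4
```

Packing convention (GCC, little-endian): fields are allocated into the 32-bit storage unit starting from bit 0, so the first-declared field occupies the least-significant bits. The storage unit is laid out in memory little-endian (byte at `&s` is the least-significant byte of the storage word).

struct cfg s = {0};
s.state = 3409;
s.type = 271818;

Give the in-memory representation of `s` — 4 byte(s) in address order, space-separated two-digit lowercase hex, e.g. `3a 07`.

[0+:12] state=3409 & 0xfff = 0xd51; word=0x00000d51
[12+:20] type=271818 & 0xfffff = 0x425ca; word=0x425cad51
word = 0x425cad51 → little-endian bytes:
  [0]=0x51  [1]=0xad  [2]=0x5c  [3]=0x42

51 ad 5c 42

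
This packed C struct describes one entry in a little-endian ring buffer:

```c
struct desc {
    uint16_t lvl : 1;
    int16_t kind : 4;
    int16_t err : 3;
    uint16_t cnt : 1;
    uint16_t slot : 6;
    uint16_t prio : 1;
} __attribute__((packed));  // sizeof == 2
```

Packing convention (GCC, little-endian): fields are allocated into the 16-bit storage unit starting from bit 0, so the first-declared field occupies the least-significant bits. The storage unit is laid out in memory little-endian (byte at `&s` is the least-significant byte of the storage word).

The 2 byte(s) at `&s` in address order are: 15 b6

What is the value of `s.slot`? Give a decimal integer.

[0]=0x15 [1]=0xb6 (little-endian) → word 0xb615
lvl:1 @ bit 0 → (0xb615>>0)&0x1 = 0x1
kind:4 @ bit 1 → (0xb615>>1)&0xf = 0xa
err:3 @ bit 5 → (0xb615>>5)&0x7 = 0x0
cnt:1 @ bit 8 → (0xb615>>8)&0x1 = 0x0
slot:6 @ bit 9 → (0xb615>>9)&0x3f = 0x1b  ←
prio:1 @ bit 15 → (0xb615>>15)&0x1 = 0x1

27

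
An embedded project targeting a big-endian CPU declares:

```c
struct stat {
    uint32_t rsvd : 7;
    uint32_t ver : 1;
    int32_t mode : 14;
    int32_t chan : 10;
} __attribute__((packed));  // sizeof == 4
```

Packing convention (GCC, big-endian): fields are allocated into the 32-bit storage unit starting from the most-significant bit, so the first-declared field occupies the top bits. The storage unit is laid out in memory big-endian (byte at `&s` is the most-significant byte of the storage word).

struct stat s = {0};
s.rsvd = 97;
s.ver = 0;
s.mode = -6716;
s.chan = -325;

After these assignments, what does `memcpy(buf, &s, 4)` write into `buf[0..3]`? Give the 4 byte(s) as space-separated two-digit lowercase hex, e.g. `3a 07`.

rsvd (7b) val=97 bits=0x61 at bit 25: 0xc2000000
ver (1b) val=0 bits=0x0 at bit 24: 0xc2000000
mode (14b) val=-6716 bits=0x25c4 at bit 10: 0xc2971000
chan (10b) val=-325 bits=0x2bb at bit 0: 0xc29712bb
word = 0xc29712bb → big-endian bytes:
  [0]=0xc2  [1]=0x97  [2]=0x12  [3]=0xbb

c2 97 12 bb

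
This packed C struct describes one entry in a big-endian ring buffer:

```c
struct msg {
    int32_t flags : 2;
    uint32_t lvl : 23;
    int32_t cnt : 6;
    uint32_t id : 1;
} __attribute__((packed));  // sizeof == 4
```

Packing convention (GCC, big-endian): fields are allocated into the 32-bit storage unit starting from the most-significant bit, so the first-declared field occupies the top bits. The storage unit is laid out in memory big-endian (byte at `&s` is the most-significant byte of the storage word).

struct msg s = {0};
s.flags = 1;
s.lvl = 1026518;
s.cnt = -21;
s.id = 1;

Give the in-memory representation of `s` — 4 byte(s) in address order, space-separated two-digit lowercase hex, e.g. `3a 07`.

47 d4 eb 57

flags (2b) val=1 bits=0x1 at bit 30: 0x40000000
lvl (23b) val=1026518 bits=0xfa9d6 at bit 7: 0x47d4eb00
cnt (6b) val=-21 bits=0x2b at bit 1: 0x47d4eb56
id (1b) val=1 bits=0x1 at bit 0: 0x47d4eb57
word = 0x47d4eb57 → big-endian bytes:
  [0]=0x47  [1]=0xd4  [2]=0xeb  [3]=0x57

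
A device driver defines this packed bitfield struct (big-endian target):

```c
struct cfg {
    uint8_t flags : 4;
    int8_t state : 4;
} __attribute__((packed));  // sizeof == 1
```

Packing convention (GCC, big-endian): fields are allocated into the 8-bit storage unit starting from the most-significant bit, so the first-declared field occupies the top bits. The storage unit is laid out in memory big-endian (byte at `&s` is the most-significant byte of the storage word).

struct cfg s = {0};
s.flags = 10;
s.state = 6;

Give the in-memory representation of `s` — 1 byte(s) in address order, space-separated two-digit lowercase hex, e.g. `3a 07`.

a6

[4+:4] flags=10 & 0xf = 0xa; word=0xa0
[0+:4] state=6 & 0xf = 0x6; word=0xa6
word = 0xa6 → big-endian bytes:
  [0]=0xa6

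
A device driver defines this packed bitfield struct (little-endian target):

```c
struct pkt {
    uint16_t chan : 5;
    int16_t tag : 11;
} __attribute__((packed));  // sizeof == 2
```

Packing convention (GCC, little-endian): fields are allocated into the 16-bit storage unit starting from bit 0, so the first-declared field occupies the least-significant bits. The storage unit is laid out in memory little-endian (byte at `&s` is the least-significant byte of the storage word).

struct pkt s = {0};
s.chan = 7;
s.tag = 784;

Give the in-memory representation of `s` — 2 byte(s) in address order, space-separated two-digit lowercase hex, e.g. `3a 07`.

chan (5b) val=7 bits=0x7 at bit 0: 0x0007
tag (11b) val=784 bits=0x310 at bit 5: 0x6207
word = 0x6207 → little-endian bytes:
  [0]=0x07  [1]=0x62

07 62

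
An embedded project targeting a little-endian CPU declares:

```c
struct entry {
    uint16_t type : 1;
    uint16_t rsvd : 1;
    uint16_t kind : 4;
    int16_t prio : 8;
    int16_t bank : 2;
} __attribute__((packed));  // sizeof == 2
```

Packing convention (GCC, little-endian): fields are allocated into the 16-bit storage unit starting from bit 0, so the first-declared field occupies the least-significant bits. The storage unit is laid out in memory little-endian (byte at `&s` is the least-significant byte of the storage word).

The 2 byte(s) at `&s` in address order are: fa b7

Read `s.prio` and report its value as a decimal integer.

[0]=0xfa [1]=0xb7 (little-endian) → word 0xb7fa
type [0+:1] = (word>>0) & 0x1 = 0
rsvd [1+:1] = (word>>1) & 0x1 = 1
kind [2+:4] = (word>>2) & 0xf = 14
prio [6+:8] = (word>>6) & 0xff = 223  ←
bank [14+:2] = (word>>14) & 0x3 = 2
prio signed 8b, MSB=1: 223 - 256 = -33

-33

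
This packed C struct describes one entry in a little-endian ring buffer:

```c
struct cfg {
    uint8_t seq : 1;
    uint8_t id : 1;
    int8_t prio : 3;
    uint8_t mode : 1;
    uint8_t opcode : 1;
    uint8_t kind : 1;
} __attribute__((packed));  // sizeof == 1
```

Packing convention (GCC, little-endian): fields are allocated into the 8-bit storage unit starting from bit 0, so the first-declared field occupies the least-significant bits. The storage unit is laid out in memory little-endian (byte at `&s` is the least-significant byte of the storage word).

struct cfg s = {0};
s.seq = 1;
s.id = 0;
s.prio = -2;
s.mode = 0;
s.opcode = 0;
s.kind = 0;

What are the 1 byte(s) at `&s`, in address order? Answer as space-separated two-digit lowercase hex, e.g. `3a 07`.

seq:1 = 1 → 0x1 << 0 → word 0x01
id:1 = 0 → 0x0 << 1 → word 0x01
prio:3 = -2 → 0x6 << 2 → word 0x19
mode:1 = 0 → 0x0 << 5 → word 0x19
opcode:1 = 0 → 0x0 << 6 → word 0x19
kind:1 = 0 → 0x0 << 7 → word 0x19
word = 0x19 → little-endian bytes:
  [0]=0x19

19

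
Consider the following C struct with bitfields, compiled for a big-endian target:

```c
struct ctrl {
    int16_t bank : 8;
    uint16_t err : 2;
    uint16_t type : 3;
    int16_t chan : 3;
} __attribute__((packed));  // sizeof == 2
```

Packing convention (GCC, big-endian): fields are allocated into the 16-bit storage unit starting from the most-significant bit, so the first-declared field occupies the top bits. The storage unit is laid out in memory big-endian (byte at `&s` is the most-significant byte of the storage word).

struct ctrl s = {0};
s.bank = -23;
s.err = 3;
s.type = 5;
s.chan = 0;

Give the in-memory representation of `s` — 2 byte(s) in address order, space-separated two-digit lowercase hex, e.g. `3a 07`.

bank:8 = -23 → 0xe9 << 8 → word 0xe900
err:2 = 3 → 0x3 << 6 → word 0xe9c0
type:3 = 5 → 0x5 << 3 → word 0xe9e8
chan:3 = 0 → 0x0 << 0 → word 0xe9e8
word = 0xe9e8 → big-endian bytes:
  [0]=0xe9  [1]=0xe8

e9 e8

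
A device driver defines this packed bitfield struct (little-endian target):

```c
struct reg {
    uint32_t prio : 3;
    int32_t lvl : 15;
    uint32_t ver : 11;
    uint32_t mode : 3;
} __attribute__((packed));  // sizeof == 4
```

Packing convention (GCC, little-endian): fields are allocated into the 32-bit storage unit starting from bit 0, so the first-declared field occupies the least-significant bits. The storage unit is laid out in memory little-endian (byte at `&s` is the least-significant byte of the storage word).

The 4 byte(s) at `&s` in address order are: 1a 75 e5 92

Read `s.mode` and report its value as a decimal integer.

[0]=0x1a [1]=0x75 [2]=0xe5 [3]=0x92 (little-endian) → word 0x92e5751a
prio [0+:3] = (word>>0) & 0x7 = 2
lvl [3+:15] = (word>>3) & 0x7fff = 11939
ver [18+:11] = (word>>18) & 0x7ff = 1209
mode [29+:3] = (word>>29) & 0x7 = 4  ←

4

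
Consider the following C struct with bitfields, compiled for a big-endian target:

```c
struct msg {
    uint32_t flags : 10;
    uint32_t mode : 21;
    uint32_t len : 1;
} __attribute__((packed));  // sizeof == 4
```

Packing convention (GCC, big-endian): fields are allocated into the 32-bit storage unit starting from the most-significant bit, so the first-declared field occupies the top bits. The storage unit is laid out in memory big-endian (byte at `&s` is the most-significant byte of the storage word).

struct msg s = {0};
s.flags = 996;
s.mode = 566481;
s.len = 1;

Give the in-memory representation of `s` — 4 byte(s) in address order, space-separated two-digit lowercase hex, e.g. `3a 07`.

[22+:10] flags=996 & 0x3ff = 0x3e4; word=0xf9000000
[1+:21] mode=566481 & 0x1fffff = 0x8a4d1; word=0xf91149a2
[0+:1] len=1 & 0x1 = 0x1; word=0xf91149a3
word = 0xf91149a3 → big-endian bytes:
  [0]=0xf9  [1]=0x11  [2]=0x49  [3]=0xa3

f9 11 49 a3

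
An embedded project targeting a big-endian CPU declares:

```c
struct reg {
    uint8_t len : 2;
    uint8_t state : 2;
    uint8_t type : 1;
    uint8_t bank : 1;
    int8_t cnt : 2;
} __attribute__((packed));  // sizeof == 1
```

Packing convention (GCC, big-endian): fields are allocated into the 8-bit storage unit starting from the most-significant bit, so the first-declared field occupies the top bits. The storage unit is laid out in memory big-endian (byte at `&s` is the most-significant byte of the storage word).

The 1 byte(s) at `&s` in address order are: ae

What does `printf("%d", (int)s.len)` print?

2

[0]=0xae (big-endian) → word 0xae
len [6+:2] = (word>>6) & 0x3 = 2  ←
state [4+:2] = (word>>4) & 0x3 = 2
type [3+:1] = (word>>3) & 0x1 = 1
bank [2+:1] = (word>>2) & 0x1 = 1
cnt [0+:2] = (word>>0) & 0x3 = 2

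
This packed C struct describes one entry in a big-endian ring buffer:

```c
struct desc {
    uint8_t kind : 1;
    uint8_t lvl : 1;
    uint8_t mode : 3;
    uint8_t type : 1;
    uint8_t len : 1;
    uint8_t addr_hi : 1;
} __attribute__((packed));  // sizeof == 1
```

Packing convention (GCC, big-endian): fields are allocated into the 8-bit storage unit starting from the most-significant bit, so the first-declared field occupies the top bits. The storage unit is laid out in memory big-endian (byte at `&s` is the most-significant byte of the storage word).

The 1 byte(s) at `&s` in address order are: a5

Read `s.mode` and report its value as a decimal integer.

[0]=0xa5 (big-endian) → word 0xa5
kind [7+:1] = (word>>7) & 0x1 = 1
lvl [6+:1] = (word>>6) & 0x1 = 0
mode [3+:3] = (word>>3) & 0x7 = 4  ←
type [2+:1] = (word>>2) & 0x1 = 1
len [1+:1] = (word>>1) & 0x1 = 0
addr_hi [0+:1] = (word>>0) & 0x1 = 1

4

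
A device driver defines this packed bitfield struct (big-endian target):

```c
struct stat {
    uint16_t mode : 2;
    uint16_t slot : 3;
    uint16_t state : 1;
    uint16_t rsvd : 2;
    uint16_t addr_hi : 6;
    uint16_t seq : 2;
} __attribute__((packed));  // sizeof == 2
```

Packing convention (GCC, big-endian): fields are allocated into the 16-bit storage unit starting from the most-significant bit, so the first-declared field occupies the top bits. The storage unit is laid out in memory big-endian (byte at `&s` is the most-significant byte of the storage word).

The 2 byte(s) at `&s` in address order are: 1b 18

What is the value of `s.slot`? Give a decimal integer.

3

[0]=0x1b [1]=0x18 (big-endian) → word 0x1b18
mode:2 @ bit 14 → (0x1b18>>14)&0x3 = 0x0
slot:3 @ bit 11 → (0x1b18>>11)&0x7 = 0x3  ←
state:1 @ bit 10 → (0x1b18>>10)&0x1 = 0x0
rsvd:2 @ bit 8 → (0x1b18>>8)&0x3 = 0x3
addr_hi:6 @ bit 2 → (0x1b18>>2)&0x3f = 0x6
seq:2 @ bit 0 → (0x1b18>>0)&0x3 = 0x0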